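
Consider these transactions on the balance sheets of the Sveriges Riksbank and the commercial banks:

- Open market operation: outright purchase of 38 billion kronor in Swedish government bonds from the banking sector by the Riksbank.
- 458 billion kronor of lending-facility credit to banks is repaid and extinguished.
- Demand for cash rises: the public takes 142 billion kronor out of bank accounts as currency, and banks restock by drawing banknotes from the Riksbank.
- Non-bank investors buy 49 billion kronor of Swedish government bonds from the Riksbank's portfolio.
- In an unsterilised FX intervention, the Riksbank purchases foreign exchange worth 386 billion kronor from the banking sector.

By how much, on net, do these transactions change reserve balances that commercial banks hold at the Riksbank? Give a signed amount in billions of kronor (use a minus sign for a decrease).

Riksbank balance sheet:
  Assets:      Securities −11B, Loans to banks −458B, Foreign assets +386B
  Liabilities: Bank reserves −225B, Currency in circulation +142B
So the change in reserve balances that commercial banks hold at the Riksbank is -225 billion.

-225 billion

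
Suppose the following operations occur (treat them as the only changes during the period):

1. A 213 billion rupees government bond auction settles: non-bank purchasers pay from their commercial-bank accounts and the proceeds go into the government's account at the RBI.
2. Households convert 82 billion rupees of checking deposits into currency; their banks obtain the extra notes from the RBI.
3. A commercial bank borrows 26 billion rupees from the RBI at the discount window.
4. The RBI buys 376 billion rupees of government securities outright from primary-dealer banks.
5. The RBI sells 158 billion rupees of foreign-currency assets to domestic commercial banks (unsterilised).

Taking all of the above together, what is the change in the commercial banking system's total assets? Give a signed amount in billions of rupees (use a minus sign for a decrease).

RBI balance sheet:
  Assets:      Securities +376B, Loans to banks +26B, Foreign assets −158B
  Liabilities: Bank reserves −51B, Currency in circulation +82B, Government deposits +213B
Commercial banking system:
  Assets:      Reserves at CB −51B, Securities −376B, Foreign assets +158B
  Liabilities: Checkable deposits −295B, Borrowings from CB +26B
Change in total bank assets = -269 billion.

-269 billion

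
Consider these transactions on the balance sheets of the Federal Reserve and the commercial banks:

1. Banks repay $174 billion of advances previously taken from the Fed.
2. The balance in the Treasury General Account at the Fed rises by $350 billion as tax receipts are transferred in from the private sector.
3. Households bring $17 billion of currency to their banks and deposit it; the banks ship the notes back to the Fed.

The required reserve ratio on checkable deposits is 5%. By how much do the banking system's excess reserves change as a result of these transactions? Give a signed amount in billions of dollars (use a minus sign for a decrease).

Discount-window repayment $174 billion: reserves −$174B, deposits 0.
Government account inflow $350 billion: reserves −$350B, deposits −$350B.
Currency deposit $17 billion: reserves +$17B, deposits +$17B.
Totals: Δreserves = −$507B, Δdeposits = −$333B.
Δrequired reserves = 5% × −$333B = −$16.65B.
Δexcess reserves = Δreserves − Δrequired = −$507B − (−$16.65B) = -$490.35 billion.

-$490.35 billion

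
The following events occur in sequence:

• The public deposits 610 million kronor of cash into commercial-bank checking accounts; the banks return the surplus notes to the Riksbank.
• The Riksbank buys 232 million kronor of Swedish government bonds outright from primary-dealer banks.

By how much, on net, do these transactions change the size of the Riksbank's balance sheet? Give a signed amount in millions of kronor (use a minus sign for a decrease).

Riksbank balance sheet:
  Assets:      Securities +232M
  Liabilities: Bank reserves +842M, Currency in circulation −610M
Change in total Riksbank assets = +232 million.

+232 million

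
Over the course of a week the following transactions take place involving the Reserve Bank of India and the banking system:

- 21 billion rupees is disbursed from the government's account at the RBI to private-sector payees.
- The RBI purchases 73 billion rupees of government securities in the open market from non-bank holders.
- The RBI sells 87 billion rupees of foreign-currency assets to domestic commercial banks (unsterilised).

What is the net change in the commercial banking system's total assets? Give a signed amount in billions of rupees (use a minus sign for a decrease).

+94 billion

RBI balance sheet:
  Assets:      Securities +73B, Foreign assets −87B
  Liabilities: Bank reserves +7B, Government deposits −21B
Commercial banking system:
  Assets:      Reserves at CB +7B, Foreign assets +87B
  Liabilities: Checkable deposits +94B
Change in total bank assets = +94 billion.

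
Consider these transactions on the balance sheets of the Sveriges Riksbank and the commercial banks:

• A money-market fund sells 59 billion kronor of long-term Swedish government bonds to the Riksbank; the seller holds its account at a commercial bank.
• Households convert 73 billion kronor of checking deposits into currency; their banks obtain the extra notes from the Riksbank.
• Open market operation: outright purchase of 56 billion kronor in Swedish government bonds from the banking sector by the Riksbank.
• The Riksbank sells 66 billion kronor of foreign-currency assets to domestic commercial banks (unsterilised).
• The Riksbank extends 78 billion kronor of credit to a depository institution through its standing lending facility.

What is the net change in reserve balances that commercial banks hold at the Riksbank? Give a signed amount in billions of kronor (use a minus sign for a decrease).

+54 billion

Asset purchase (from non-banks) 59 billion kronor: the Riksbank pays by crediting reserve accounts → +59B.
Currency withdrawal 73 billion kronor: banks swap reserves for currency → −73B.
OMO purchase (from banks) 56 billion kronor: the Riksbank pays by crediting reserve accounts → +56B.
FX sale 66 billion kronor: the buying banks pay out of their reserve balances → −66B.
Discount-window loan 78 billion kronor: the loan is credited to the bank's reserve account → +78B.
Net: 59 − 73 + 56 − 66 + 78 = +54 billion.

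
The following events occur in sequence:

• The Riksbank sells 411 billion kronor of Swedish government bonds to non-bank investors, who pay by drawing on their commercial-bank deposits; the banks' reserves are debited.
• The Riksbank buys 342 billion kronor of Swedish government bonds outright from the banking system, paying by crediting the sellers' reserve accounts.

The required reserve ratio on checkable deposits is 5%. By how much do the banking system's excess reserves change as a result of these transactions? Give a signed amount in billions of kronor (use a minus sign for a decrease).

Asset sale (to non-banks) 411 billion kronor: reserves −411B, deposits −411B.
OMO purchase (from banks) 342 billion kronor: reserves +342B, deposits 0.
Totals: Δreserves = −69B, Δdeposits = −411B.
Δrequired reserves = 5% × −411B = −20.55B.
Δexcess reserves = Δreserves − Δrequired = −69B − (−20.55B) = -48.45 billion.

-48.45 billion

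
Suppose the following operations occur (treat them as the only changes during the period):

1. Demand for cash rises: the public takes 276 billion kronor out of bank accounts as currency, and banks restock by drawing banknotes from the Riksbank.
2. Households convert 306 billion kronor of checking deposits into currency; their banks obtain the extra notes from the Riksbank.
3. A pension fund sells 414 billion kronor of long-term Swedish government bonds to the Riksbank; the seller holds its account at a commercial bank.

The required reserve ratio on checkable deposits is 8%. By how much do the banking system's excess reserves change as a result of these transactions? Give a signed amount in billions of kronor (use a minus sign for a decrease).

-154.56 billion

Currency withdrawal 276 billion kronor: reserves −276B, deposits −276B.
Currency withdrawal 306 billion kronor: reserves −306B, deposits −306B.
Asset purchase (from non-banks) 414 billion kronor: reserves +414B, deposits +414B.
Totals: Δreserves = −168B, Δdeposits = −168B.
Δrequired reserves = 8% × −168B = −13.44B.
Δexcess reserves = Δreserves − Δrequired = −168B − (−13.44B) = -154.56 billion.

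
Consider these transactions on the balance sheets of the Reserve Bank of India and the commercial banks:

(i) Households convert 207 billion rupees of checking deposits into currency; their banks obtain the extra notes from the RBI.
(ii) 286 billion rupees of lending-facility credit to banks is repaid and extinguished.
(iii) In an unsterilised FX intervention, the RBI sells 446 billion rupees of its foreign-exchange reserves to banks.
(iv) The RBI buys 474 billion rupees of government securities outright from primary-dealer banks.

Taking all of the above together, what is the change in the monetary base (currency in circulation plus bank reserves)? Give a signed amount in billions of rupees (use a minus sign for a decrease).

RBI balance sheet:
  Assets:      Securities +474B, Loans to banks −286B, Foreign assets −446B
  Liabilities: Bank reserves −465B, Currency in circulation +207B
Commercial banking system:
  Assets:      Reserves at CB −465B, Securities −474B, Foreign assets +446B
  Liabilities: Checkable deposits −207B, Borrowings from CB −286B
Monetary base = currency + reserves: +207B + (−465B) = -258 billion.

-258 billion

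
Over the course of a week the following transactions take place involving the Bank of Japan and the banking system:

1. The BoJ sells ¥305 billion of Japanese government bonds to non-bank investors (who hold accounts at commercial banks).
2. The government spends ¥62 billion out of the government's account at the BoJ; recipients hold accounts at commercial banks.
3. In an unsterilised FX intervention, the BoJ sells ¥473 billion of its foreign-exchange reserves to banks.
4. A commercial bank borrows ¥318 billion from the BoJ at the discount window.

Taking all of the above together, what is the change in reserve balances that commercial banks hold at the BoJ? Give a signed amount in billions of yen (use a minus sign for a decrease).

Asset sale (to non-banks) ¥305 billion: the non-bank buyers' banks settle from reserves → −¥305B.
Government spending ¥62 billion: government payments flow into bank reserve accounts → +¥62B.
FX sale ¥473 billion: the buying banks pay out of their reserve balances → −¥473B.
Discount-window loan ¥318 billion: the loan is credited to the bank's reserve account → +¥318B.
Net: −305 + 62 − 473 + 318 = -¥398 billion.

-¥398 billion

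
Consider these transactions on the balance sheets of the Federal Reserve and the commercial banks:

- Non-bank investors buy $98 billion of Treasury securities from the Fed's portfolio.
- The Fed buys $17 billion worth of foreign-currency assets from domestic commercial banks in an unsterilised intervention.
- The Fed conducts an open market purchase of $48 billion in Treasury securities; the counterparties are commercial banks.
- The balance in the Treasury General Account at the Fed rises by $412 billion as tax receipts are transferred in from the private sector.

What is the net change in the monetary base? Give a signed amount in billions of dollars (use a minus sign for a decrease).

-$445 billion

Fed balance sheet:
  Assets:      Securities −$50B, Foreign assets +$17B
  Liabilities: Bank reserves −$445B, Government deposits +$412B
Commercial banking system:
  Assets:      Reserves at CB −$445B, Securities −$48B, Foreign assets −$17B
  Liabilities: Checkable deposits −$510B
Monetary base = currency + reserves: 0 + (−$445B) = -$445 billion.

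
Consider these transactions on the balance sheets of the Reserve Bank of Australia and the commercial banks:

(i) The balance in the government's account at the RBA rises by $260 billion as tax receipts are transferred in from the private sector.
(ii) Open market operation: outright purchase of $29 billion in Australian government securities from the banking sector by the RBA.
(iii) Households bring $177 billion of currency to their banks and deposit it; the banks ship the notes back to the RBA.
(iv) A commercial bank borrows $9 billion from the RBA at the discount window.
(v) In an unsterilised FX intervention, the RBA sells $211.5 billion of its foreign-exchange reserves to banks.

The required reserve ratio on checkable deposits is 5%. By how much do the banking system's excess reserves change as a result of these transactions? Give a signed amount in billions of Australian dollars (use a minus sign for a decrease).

-$252.35 billion

Government account inflow $260 billion: reserves −$260B, deposits −$260B.
OMO purchase (from banks) $29 billion: reserves +$29B, deposits 0.
Currency deposit $177 billion: reserves +$177B, deposits +$177B.
Discount-window loan $9 billion: reserves +$9B, deposits 0.
FX sale $211.5 billion: reserves −$211.5B, deposits 0.
Totals: Δreserves = −$256.5B, Δdeposits = −$83B.
Δrequired reserves = 5% × −$83B = −$4.15B.
Δexcess reserves = Δreserves − Δrequired = −$256.5B − (−$4.15B) = -$252.35 billion.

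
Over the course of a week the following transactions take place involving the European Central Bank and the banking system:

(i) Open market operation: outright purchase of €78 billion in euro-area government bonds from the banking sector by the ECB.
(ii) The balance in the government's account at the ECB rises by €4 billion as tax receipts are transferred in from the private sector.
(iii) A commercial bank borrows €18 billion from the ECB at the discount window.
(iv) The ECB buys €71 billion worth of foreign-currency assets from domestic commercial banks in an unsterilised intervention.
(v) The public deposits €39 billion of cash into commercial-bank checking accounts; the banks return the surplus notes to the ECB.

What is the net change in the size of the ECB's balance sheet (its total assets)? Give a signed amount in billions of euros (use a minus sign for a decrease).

+€167 billion

ECB balance sheet:
  Assets:      Securities +€78B, Loans to banks +€18B, Foreign assets +€71B
  Liabilities: Bank reserves +€202B, Currency in circulation −€39B, Government deposits +€4B
Change in total ECB assets = +€167 billion.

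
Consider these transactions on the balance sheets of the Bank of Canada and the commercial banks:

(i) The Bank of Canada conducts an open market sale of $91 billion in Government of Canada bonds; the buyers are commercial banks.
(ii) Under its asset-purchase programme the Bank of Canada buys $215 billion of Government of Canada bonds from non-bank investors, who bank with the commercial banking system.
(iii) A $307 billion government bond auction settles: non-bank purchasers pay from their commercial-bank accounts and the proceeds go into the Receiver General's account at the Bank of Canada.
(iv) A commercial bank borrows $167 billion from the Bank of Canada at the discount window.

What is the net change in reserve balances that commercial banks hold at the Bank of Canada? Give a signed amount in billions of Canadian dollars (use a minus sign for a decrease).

OMO sale (to banks) $91 billion: the buying banks pay out of their reserve balances → −$91B.
Asset purchase (from non-banks) $215 billion: the Bank of Canada pays by crediting reserve accounts → +$215B.
Government account inflow $307 billion: funds move from bank reserves into the government account → −$307B.
Discount-window loan $167 billion: the loan is credited to the bank's reserve account → +$167B.
Net: −91 + 215 − 307 + 167 = -$16 billion.

-$16 billion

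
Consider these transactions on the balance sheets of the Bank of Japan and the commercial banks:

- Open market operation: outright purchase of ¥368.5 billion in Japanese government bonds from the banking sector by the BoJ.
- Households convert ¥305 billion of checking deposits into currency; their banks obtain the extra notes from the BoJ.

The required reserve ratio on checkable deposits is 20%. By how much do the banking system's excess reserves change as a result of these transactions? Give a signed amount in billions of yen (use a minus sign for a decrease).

OMO purchase (from banks) ¥368.5 billion: reserves +¥368.5B, deposits 0.
Currency withdrawal ¥305 billion: reserves −¥305B, deposits −¥305B.
Totals: Δreserves = +¥63.5B, Δdeposits = −¥305B.
Δrequired reserves = 20% × −¥305B = −¥61B.
Δexcess reserves = Δreserves − Δrequired = +¥63.5B − (−¥61B) = +¥124.5 billion.

+¥124.5 billion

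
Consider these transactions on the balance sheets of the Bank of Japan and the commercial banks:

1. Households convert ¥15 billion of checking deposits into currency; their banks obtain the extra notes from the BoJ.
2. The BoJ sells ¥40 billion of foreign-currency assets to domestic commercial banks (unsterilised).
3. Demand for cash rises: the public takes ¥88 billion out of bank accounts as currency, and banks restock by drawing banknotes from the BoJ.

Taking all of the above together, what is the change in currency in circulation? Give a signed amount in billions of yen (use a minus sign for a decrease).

+¥103 billion

Currency withdrawal ¥15 billion: notes leave the central bank → +¥15B.
FX sale ¥40 billion: no currency enters or leaves circulation → 0.
Currency withdrawal ¥88 billion: notes leave the central bank → +¥88B.
Net: 15 + 0 + 88 = +¥103 billion.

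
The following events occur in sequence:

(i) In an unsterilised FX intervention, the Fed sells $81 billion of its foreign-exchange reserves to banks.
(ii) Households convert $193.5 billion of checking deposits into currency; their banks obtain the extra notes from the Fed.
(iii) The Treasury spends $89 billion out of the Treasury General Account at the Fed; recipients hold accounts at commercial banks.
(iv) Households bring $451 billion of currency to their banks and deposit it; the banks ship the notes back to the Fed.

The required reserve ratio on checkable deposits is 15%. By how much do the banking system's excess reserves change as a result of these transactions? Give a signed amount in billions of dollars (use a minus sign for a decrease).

+$213.525 billion

FX sale $81 billion: reserves −$81B, deposits 0.
Currency withdrawal $193.5 billion: reserves −$193.5B, deposits −$193.5B.
Government spending $89 billion: reserves +$89B, deposits +$89B.
Currency deposit $451 billion: reserves +$451B, deposits +$451B.
Totals: Δreserves = +$265.5B, Δdeposits = +$346.5B.
Δrequired reserves = 15% × +$346.5B = +$51.975B.
Δexcess reserves = Δreserves − Δrequired = +$265.5B − (+$51.975B) = +$213.525 billion.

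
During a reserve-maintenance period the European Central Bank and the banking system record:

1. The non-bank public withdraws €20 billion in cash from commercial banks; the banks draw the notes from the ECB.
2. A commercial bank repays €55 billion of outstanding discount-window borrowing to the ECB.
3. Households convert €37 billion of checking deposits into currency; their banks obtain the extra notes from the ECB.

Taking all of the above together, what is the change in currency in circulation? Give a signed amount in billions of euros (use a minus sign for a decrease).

+€57 billion

ECB balance sheet:
  Assets:      Loans to banks −€55B
  Liabilities: Bank reserves −€112B, Currency in circulation +€57B
So the change in currency in circulation is +€57 billion.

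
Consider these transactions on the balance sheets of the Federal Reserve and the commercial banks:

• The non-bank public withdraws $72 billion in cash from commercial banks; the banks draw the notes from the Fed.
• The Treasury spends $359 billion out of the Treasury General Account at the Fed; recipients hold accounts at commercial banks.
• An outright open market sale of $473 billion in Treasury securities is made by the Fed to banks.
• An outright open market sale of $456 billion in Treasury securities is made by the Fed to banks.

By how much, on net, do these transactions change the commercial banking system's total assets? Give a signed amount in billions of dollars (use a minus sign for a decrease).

Currency withdrawal $72 billion: bank balance sheets shrink → −$72B.
Government spending $359 billion: bank balance sheets expand → +$359B.
OMO sale (to banks) $473 billion: just an asset swap on bank balance sheets → 0.
OMO sale (to banks) $456 billion: just an asset swap on bank balance sheets → 0.
Net: −72 + 359 + 0 + 0 = +$287 billion.

+$287 billion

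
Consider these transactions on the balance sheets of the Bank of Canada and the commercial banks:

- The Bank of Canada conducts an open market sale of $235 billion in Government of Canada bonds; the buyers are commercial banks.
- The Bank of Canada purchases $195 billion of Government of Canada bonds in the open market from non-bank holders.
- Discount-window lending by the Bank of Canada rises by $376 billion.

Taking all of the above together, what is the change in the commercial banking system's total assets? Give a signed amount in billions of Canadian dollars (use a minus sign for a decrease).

+$571 billion

OMO sale (to banks) $235 billion: just an asset swap on bank balance sheets → 0.
Asset purchase (from non-banks) $195 billion: bank balance sheets expand → +$195B.
Discount-window loan $376 billion: bank balance sheets expand → +$376B.
Net: 0 + 195 + 376 = +$571 billion.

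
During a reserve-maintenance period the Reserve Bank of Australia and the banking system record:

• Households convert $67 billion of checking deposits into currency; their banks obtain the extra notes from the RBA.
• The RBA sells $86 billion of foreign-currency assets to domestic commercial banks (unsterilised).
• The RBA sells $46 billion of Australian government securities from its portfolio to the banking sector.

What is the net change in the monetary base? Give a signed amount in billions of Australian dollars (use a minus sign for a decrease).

RBA balance sheet:
  Assets:      Securities −$46B, Foreign assets −$86B
  Liabilities: Bank reserves −$199B, Currency in circulation +$67B
Commercial banking system:
  Assets:      Reserves at CB −$199B, Securities +$46B, Foreign assets +$86B
  Liabilities: Checkable deposits −$67B
Monetary base = currency + reserves: +$67B + (−$199B) = -$132 billion.

-$132 billion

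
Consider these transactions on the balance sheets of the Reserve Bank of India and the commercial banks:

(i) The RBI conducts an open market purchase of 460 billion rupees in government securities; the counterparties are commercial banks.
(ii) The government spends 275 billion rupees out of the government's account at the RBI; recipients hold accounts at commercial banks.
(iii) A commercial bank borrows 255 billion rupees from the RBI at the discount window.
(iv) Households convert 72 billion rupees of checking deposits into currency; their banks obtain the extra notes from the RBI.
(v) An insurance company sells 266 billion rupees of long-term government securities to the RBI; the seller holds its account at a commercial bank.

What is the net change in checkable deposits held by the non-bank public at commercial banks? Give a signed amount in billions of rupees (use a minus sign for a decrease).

+469 billion

OMO purchase (from banks) 460 billion rupees: the counterparty is a bank, so public deposits are unchanged → 0.
Government spending 275 billion rupees: non-bank counterparties' bank balances rise → +275B.
Discount-window loan 255 billion rupees: the counterparty is a bank, so public deposits are unchanged → 0.
Currency withdrawal 72 billion rupees: non-bank counterparties' bank balances fall → −72B.
Asset purchase (from non-banks) 266 billion rupees: non-bank counterparties' bank balances rise → +266B.
Net: 0 + 275 + 0 − 72 + 266 = +469 billion.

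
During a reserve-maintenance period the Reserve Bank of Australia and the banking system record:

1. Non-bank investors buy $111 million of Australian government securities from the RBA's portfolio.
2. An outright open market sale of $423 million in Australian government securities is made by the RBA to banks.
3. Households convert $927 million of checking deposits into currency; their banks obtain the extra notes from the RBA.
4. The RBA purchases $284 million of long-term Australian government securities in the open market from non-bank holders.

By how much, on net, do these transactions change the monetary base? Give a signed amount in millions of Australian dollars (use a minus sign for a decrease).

-$250 million

Asset sale (to non-banks) $111 million: RBA balance sheet contracts → −$111M.
OMO sale (to banks) $423 million: RBA balance sheet contracts → −$423M.
Currency withdrawal $927 million: just a shift between currency and reserves — both are base money → 0.
Asset purchase (from non-banks) $284 million: RBA balance sheet expands → +$284M.
Net: −111 − 423 + 0 + 284 = -$250 million.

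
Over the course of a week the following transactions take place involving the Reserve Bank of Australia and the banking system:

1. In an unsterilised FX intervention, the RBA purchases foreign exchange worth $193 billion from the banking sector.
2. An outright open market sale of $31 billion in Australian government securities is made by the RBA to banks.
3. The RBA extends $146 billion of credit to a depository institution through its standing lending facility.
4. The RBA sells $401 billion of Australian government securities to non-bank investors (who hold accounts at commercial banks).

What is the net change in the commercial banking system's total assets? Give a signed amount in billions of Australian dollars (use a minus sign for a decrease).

-$255 billion

FX purchase $193 billion: just an asset swap on bank balance sheets → 0.
OMO sale (to banks) $31 billion: just an asset swap on bank balance sheets → 0.
Discount-window loan $146 billion: bank balance sheets expand → +$146B.
Asset sale (to non-banks) $401 billion: bank balance sheets shrink → −$401B.
Net: 0 + 0 + 146 − 401 = -$255 billion.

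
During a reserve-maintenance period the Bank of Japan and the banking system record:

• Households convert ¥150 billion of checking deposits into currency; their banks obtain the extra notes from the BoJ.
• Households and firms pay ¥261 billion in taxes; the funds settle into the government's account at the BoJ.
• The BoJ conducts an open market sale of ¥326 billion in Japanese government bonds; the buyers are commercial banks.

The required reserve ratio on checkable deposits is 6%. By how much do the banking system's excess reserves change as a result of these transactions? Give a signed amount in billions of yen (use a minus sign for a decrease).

-¥712.34 billion

Currency withdrawal ¥150 billion: reserves −¥150B, deposits −¥150B.
Government account inflow ¥261 billion: reserves −¥261B, deposits −¥261B.
OMO sale (to banks) ¥326 billion: reserves −¥326B, deposits 0.
Totals: Δreserves = −¥737B, Δdeposits = −¥411B.
Δrequired reserves = 6% × −¥411B = −¥24.66B.
Δexcess reserves = Δreserves − Δrequired = −¥737B − (−¥24.66B) = -¥712.34 billion.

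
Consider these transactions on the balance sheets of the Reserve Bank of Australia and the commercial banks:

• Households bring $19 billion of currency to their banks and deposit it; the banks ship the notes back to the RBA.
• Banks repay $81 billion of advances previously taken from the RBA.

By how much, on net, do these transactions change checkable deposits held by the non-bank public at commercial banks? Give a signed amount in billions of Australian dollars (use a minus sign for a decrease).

+$19 billion

RBA balance sheet:
  Assets:      Loans to banks −$81B
  Liabilities: Bank reserves −$62B, Currency in circulation −$19B
Commercial banking system:
  Assets:      Reserves at CB −$62B
  Liabilities: Checkable deposits +$19B, Borrowings from CB −$81B
So the change in checkable deposits held by the non-bank public at commercial banks is +$19 billion.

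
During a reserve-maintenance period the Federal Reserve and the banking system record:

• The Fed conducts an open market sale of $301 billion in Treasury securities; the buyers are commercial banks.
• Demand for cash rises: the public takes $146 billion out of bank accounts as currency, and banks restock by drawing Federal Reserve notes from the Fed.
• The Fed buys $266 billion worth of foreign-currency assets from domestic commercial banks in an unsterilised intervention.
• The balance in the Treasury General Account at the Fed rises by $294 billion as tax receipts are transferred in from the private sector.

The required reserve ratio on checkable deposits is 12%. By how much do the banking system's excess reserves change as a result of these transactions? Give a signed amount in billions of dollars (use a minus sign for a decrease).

-$422.2 billion

OMO sale (to banks) $301 billion: reserves −$301B, deposits 0.
Currency withdrawal $146 billion: reserves −$146B, deposits −$146B.
FX purchase $266 billion: reserves +$266B, deposits 0.
Government account inflow $294 billion: reserves −$294B, deposits −$294B.
Totals: Δreserves = −$475B, Δdeposits = −$440B.
Δrequired reserves = 12% × −$440B = −$52.8B.
Δexcess reserves = Δreserves − Δrequired = −$475B − (−$52.8B) = -$422.2 billion.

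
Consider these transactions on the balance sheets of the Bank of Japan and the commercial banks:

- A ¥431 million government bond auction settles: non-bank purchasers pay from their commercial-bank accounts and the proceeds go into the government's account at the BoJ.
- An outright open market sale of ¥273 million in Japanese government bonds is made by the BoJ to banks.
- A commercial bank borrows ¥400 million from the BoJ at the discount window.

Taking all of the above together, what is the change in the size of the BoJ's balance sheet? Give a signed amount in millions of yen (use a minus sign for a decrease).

Government account inflow ¥431 million: only the composition of liabilities changes → 0.
OMO sale (to banks) ¥273 million: a BoJ asset is shed → −¥273M.
Discount-window loan ¥400 million: a BoJ asset is acquired → +¥400M.
Net: 0 − 273 + 400 = +¥127 million.

+¥127 million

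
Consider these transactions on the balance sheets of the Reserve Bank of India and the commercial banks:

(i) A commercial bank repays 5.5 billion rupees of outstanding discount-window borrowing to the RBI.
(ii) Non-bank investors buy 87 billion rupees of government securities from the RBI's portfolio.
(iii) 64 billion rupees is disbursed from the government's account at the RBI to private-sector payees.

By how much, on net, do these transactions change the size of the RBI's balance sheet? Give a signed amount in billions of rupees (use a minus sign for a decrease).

-92.5 billion

Discount-window repayment 5.5 billion rupees: an RBI asset is shed → −5.5B.
Asset sale (to non-banks) 87 billion rupees: an RBI asset is shed → −87B.
Government spending 64 billion rupees: only the composition of liabilities changes → 0.
Net: −5.5 − 87 + 0 = -92.5 billion.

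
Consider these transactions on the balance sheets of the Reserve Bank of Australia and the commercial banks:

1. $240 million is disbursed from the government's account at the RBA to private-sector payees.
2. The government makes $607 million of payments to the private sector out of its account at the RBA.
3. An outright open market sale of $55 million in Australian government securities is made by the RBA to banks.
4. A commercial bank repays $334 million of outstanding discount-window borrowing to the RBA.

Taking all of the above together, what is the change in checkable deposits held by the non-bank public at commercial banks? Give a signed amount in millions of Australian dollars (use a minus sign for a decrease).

RBA balance sheet:
  Assets:      Securities −$55M, Loans to banks −$334M
  Liabilities: Bank reserves +$458M, Government deposits −$847M
Commercial banking system:
  Assets:      Reserves at CB +$458M, Securities +$55M
  Liabilities: Checkable deposits +$847M, Borrowings from CB −$334M
So the change in checkable deposits held by the non-bank public at commercial banks is +$847 million.

+$847 million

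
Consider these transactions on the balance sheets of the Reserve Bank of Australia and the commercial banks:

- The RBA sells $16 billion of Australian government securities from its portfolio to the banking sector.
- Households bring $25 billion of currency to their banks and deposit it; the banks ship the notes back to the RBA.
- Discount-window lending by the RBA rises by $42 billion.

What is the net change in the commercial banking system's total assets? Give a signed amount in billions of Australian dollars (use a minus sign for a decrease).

OMO sale (to banks) $16 billion: just an asset swap on bank balance sheets → 0.
Currency deposit $25 billion: bank balance sheets expand → +$25B.
Discount-window loan $42 billion: bank balance sheets expand → +$42B.
Net: 0 + 25 + 42 = +$67 billion.

+$67 billion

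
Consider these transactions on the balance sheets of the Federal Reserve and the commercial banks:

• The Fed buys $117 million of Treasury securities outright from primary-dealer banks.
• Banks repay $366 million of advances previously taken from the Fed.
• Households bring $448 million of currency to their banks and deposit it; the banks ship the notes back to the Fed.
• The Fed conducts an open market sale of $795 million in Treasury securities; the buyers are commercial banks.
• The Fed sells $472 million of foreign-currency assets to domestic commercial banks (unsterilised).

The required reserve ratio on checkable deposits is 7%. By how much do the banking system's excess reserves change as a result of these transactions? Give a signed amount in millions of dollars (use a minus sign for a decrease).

OMO purchase (from banks) $117 million: reserves +$117M, deposits 0.
Discount-window repayment $366 million: reserves −$366M, deposits 0.
Currency deposit $448 million: reserves +$448M, deposits +$448M.
OMO sale (to banks) $795 million: reserves −$795M, deposits 0.
FX sale $472 million: reserves −$472M, deposits 0.
Totals: Δreserves = −$1068M, Δdeposits = +$448M.
Δrequired reserves = 7% × +$448M = +$31.36M.
Δexcess reserves = Δreserves − Δrequired = −$1068M − (+$31.36M) = -$1099.36 million.

-$1099.36 million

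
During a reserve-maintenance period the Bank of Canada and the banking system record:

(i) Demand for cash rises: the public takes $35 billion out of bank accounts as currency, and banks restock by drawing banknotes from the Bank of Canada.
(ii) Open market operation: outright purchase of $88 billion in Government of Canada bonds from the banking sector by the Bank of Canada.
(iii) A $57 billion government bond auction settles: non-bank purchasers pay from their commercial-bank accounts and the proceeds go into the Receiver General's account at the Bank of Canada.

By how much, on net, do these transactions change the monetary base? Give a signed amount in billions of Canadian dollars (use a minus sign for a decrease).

Bank of Canada balance sheet:
  Assets:      Securities +$88B
  Liabilities: Bank reserves −$4B, Currency in circulation +$35B, Government deposits +$57B
Commercial banking system:
  Assets:      Reserves at CB −$4B, Securities −$88B
  Liabilities: Checkable deposits −$92B
Monetary base = currency + reserves: +$35B + (−$4B) = +$31 billion.

+$31 billion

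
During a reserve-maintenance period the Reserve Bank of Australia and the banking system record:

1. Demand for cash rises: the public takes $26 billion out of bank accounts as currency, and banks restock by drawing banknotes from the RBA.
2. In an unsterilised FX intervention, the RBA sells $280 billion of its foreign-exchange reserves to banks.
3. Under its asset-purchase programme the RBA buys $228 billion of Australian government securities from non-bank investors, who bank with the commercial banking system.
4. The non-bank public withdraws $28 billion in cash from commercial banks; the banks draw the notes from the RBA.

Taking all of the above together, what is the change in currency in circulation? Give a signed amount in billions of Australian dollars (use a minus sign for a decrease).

+$54 billion

RBA balance sheet:
  Assets:      Securities +$228B, Foreign assets −$280B
  Liabilities: Bank reserves −$106B, Currency in circulation +$54B
Commercial banking system:
  Assets:      Reserves at CB −$106B, Foreign assets +$280B
  Liabilities: Checkable deposits +$174B
So the change in currency in circulation is +$54 billion.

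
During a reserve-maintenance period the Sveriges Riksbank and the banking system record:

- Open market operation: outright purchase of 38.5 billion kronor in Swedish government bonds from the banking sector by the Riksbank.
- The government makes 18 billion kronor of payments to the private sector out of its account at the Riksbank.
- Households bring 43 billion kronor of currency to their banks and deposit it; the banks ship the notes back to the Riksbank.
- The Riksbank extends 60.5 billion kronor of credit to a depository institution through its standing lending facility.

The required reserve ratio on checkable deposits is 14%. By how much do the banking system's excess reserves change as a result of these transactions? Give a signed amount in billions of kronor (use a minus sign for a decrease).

OMO purchase (from banks) 38.5 billion kronor: reserves +38.5B, deposits 0.
Government spending 18 billion kronor: reserves +18B, deposits +18B.
Currency deposit 43 billion kronor: reserves +43B, deposits +43B.
Discount-window loan 60.5 billion kronor: reserves +60.5B, deposits 0.
Totals: Δreserves = +160B, Δdeposits = +61B.
Δrequired reserves = 14% × +61B = +8.54B.
Δexcess reserves = Δreserves − Δrequired = +160B − (+8.54B) = +151.46 billion.

+151.46 billion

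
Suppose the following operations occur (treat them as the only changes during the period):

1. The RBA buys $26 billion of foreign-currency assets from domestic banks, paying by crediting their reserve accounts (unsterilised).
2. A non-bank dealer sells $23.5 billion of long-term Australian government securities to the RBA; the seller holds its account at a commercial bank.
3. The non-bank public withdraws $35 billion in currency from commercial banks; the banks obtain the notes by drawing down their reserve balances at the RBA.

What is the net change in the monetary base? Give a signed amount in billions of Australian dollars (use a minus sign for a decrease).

RBA balance sheet:
  Assets:      Securities +$23.5B, Foreign assets +$26B
  Liabilities: Bank reserves +$14.5B, Currency in circulation +$35B
Monetary base = currency + reserves: +$35B + (+$14.5B) = +$49.5 billion.

+$49.5 billion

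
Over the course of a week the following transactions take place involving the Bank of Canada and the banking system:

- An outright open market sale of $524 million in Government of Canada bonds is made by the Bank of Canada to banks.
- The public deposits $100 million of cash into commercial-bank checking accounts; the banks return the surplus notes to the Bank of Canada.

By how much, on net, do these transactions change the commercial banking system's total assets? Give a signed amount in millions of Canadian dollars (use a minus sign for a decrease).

OMO sale (to banks) $524 million: just an asset swap on bank balance sheets → 0.
Currency deposit $100 million: bank balance sheets expand → +$100M.
Net: 0 + 100 = +$100 million.

+$100 million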